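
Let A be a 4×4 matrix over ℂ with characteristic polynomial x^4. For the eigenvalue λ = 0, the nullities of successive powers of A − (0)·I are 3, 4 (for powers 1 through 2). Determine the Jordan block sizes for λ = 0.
Block sizes for λ = 0: [2, 1, 1]

From the dimensions of kernels of powers, the number of Jordan blocks of size at least j is d_j − d_{j−1} where d_j = dim ker(N^j) (with d_0 = 0). Computing the differences gives [3, 1].
The number of blocks of size exactly k is (#blocks of size ≥ k) − (#blocks of size ≥ k + 1), so the partition is: 2 block(s) of size 1, 1 block(s) of size 2.
In nonincreasing order the block sizes are [2, 1, 1].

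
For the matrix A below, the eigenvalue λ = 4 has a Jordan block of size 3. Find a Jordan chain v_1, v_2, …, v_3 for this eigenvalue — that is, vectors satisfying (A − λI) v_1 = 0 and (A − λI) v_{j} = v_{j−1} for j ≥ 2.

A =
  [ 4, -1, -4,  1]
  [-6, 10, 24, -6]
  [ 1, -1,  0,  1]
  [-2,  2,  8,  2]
A Jordan chain for λ = 4 of length 3:
v_1 = (0, 6, -1, 2)ᵀ
v_2 = (-1, 6, -1, 2)ᵀ
v_3 = (0, 1, 0, 0)ᵀ

Let N = A − (4)·I. We want v_3 with N^3 v_3 = 0 but N^2 v_3 ≠ 0; then v_{j-1} := N · v_j for j = 3, …, 2.

Pick v_3 = (0, 1, 0, 0)ᵀ.
Then v_2 = N · v_3 = (-1, 6, -1, 2)ᵀ.
Then v_1 = N · v_2 = (0, 6, -1, 2)ᵀ.

Sanity check: (A − (4)·I) v_1 = (0, 0, 0, 0)ᵀ = 0. ✓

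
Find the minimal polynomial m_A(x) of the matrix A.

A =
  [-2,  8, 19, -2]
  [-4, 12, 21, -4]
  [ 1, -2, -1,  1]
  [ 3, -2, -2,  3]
x^4 - 12*x^3 + 48*x^2 - 64*x

The characteristic polynomial is χ_A(x) = x*(x - 4)^3, so the eigenvalues are known. The minimal polynomial is
  m_A(x) = Π_λ (x − λ)^{k_λ}
where k_λ is the size of the *largest* Jordan block for λ (equivalently, the smallest k with (A − λI)^k v = 0 for every generalised eigenvector v of λ).

  λ = 0: largest Jordan block has size 1, contributing (x − 0)
  λ = 4: largest Jordan block has size 3, contributing (x − 4)^3

So m_A(x) = x*(x - 4)^3 = x^4 - 12*x^3 + 48*x^2 - 64*x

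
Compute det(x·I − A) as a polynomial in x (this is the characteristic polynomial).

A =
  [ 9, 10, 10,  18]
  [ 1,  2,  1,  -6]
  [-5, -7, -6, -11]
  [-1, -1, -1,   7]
x^4 - 12*x^3 + 35*x^2 + 12*x - 36

Expanding det(x·I − A) (e.g. by cofactor expansion or by noting that A is similar to its Jordan form J, which has the same characteristic polynomial as A) gives
  χ_A(x) = x^4 - 12*x^3 + 35*x^2 + 12*x - 36
which factors as (x - 6)^2*(x - 1)*(x + 1). The eigenvalues (with algebraic multiplicities) are λ = -1 with multiplicity 1, λ = 1 with multiplicity 1, λ = 6 with multiplicity 2.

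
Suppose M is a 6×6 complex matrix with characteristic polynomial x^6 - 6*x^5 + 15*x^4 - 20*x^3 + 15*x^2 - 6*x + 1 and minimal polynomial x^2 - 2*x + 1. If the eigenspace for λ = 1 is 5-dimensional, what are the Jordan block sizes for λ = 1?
Block sizes for λ = 1: [2, 1, 1, 1, 1]

Step 1 — from the characteristic polynomial, algebraic multiplicity of λ = 1 is 6. From dim ker(M − (1)·I) = 5, there are exactly 5 Jordan blocks for λ = 1.
Step 2 — from the minimal polynomial, the factor (x − 1)^2 tells us the largest block for λ = 1 has size 2.
Step 3 — with total size 6, 5 blocks, and largest block 2, the block sizes (in nonincreasing order) are [2, 1, 1, 1, 1].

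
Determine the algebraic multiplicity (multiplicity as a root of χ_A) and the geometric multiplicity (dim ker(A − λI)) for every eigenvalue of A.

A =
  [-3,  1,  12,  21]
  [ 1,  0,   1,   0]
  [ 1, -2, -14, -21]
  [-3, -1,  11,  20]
λ = -1: alg = 3, geom = 1; λ = 6: alg = 1, geom = 1

Step 1 — factor the characteristic polynomial to read off the algebraic multiplicities:
  χ_A(x) = (x - 6)*(x + 1)^3

Step 2 — compute geometric multiplicities via the rank-nullity identity g(λ) = n − rank(A − λI):
  rank(A − (-1)·I) = 3, so dim ker(A − (-1)·I) = n − 3 = 1
  rank(A − (6)·I) = 3, so dim ker(A − (6)·I) = n − 3 = 1

Summary:
  λ = -1: algebraic multiplicity = 3, geometric multiplicity = 1
  λ = 6: algebraic multiplicity = 1, geometric multiplicity = 1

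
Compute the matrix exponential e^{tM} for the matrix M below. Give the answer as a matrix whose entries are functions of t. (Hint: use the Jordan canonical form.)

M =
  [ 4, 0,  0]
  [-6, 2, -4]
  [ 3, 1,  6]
e^{tM} =
  [exp(4*t), 0, 0]
  [-6*t*exp(4*t), -2*t*exp(4*t) + exp(4*t), -4*t*exp(4*t)]
  [3*t*exp(4*t), t*exp(4*t), 2*t*exp(4*t) + exp(4*t)]

Strategy: write M = P · J · P⁻¹ where J is a Jordan canonical form, so e^{tM} = P · e^{tJ} · P⁻¹, and e^{tJ} can be computed block-by-block.

M has Jordan form
J =
  [4, 1, 0]
  [0, 4, 0]
  [0, 0, 4]
(up to reordering of blocks).

Per-block formulas:
  For a 1×1 block at λ = 4: exp(t · [4]) = [e^(4t)].
  For a 2×2 Jordan block J_2(4): exp(t · J_2(4)) = e^(4t)·(I + t·N), where N is the 2×2 nilpotent shift.

After assembling e^{tJ} and conjugating by P, we get:

e^{tM} =
  [exp(4*t), 0, 0]
  [-6*t*exp(4*t), -2*t*exp(4*t) + exp(4*t), -4*t*exp(4*t)]
  [3*t*exp(4*t), t*exp(4*t), 2*t*exp(4*t) + exp(4*t)]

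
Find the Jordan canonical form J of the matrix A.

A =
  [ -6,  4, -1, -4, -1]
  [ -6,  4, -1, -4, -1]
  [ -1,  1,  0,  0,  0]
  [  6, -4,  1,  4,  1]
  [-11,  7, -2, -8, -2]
J_2(0) ⊕ J_2(0) ⊕ J_1(0)

The characteristic polynomial is
  det(x·I − A) = x^5

Eigenvalues and multiplicities (the geometric multiplicity of λ is n − rank(A − λI), which equals the number of Jordan blocks for λ):
  λ = 0: algebraic multiplicity = 5, geometric multiplicity = 3

Determining the block sizes for each eigenvalue:
  λ = 0: with am = 5 and gm = 3, the partition is not yet determined (e.g. several partitions of 5 into 3 parts exist). Let N = A − (0)·I. Computing rank(N^1) = 2, rank(N^2) = 0; the number of blocks of size ≥ j is rank(N^{j−1}) − rank(N^j), giving [3, 2]. So we have 2 block(s) of size 2, 1 block(s) of size 1 → block sizes [2, 2, 1]

Assembling the blocks gives a Jordan form
J =
  [0, 1, 0, 0, 0]
  [0, 0, 0, 0, 0]
  [0, 0, 0, 1, 0]
  [0, 0, 0, 0, 0]
  [0, 0, 0, 0, 0]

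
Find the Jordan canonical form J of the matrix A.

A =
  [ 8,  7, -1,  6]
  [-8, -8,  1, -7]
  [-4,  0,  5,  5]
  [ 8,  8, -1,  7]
J_2(0) ⊕ J_2(6)

The characteristic polynomial is
  det(x·I − A) = x^4 - 12*x^3 + 36*x^2 = x^2*(x - 6)^2

Eigenvalues and multiplicities (the geometric multiplicity of λ is n − rank(A − λI), which equals the number of Jordan blocks for λ):
  λ = 0: algebraic multiplicity = 2, geometric multiplicity = 1
  λ = 6: algebraic multiplicity = 2, geometric multiplicity = 1

Determining the block sizes for each eigenvalue:
  λ = 0: one block (gm = 1), so the single block has size am = 2 → block sizes [2]
  λ = 6: one block (gm = 1), so the single block has size am = 2 → block sizes [2]

Assembling the blocks gives a Jordan form
J =
  [0, 1, 0, 0]
  [0, 0, 0, 0]
  [0, 0, 6, 1]
  [0, 0, 0, 6]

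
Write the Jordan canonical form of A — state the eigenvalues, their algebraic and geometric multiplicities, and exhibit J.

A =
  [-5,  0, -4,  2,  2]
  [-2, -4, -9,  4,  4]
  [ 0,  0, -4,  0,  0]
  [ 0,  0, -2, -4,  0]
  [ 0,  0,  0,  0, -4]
J_1(-5) ⊕ J_2(-4) ⊕ J_1(-4) ⊕ J_1(-4)

The characteristic polynomial is
  det(x·I − A) = x^5 + 21*x^4 + 176*x^3 + 736*x^2 + 1536*x + 1280 = (x + 4)^4*(x + 5)

Eigenvalues and multiplicities (the geometric multiplicity of λ is n − rank(A − λI), which equals the number of Jordan blocks for λ):
  λ = -5: algebraic multiplicity = 1, geometric multiplicity = 1
  λ = -4: algebraic multiplicity = 4, geometric multiplicity = 3

Determining the block sizes for each eigenvalue:
  λ = -5: one block (gm = 1), so the single block has size am = 1 → block sizes [1]
  λ = -4: 3 blocks summing to 4 forces exactly one block of size 2 and the rest size 1 → block sizes [2, 1, 1]

Assembling the blocks gives a Jordan form
J =
  [-5,  0,  0,  0,  0]
  [ 0, -4,  1,  0,  0]
  [ 0,  0, -4,  0,  0]
  [ 0,  0,  0, -4,  0]
  [ 0,  0,  0,  0, -4]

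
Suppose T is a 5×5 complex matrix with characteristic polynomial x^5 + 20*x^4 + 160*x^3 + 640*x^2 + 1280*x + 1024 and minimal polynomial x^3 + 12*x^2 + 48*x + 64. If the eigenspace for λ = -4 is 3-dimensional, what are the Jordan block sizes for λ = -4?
Block sizes for λ = -4: [3, 1, 1]

Step 1 — from the characteristic polynomial, algebraic multiplicity of λ = -4 is 5. From dim ker(T − (-4)·I) = 3, there are exactly 3 Jordan blocks for λ = -4.
Step 2 — from the minimal polynomial, the factor (x + 4)^3 tells us the largest block for λ = -4 has size 3.
Step 3 — with total size 5, 3 blocks, and largest block 3, the block sizes (in nonincreasing order) are [3, 1, 1].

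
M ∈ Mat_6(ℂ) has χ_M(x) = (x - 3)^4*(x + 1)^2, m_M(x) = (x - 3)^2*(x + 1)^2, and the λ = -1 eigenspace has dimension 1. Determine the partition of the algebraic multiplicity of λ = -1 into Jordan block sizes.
Block sizes for λ = -1: [2]

Step 1 — from the characteristic polynomial, algebraic multiplicity of λ = -1 is 2. From dim ker(M − (-1)·I) = 1, there are exactly 1 Jordan blocks for λ = -1.
Step 2 — from the minimal polynomial, the factor (x + 1)^2 tells us the largest block for λ = -1 has size 2.
Step 3 — with total size 2, 1 blocks, and largest block 2, the block sizes (in nonincreasing order) are [2].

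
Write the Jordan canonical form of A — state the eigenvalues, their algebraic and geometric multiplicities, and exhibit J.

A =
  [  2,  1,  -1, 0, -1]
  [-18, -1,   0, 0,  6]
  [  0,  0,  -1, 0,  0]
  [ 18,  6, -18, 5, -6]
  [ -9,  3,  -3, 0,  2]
J_2(-1) ⊕ J_1(-1) ⊕ J_1(5) ⊕ J_1(5)

The characteristic polynomial is
  det(x·I − A) = x^5 - 7*x^4 - 2*x^3 + 46*x^2 + 65*x + 25 = (x - 5)^2*(x + 1)^3

Eigenvalues and multiplicities (the geometric multiplicity of λ is n − rank(A − λI), which equals the number of Jordan blocks for λ):
  λ = -1: algebraic multiplicity = 3, geometric multiplicity = 2
  λ = 5: algebraic multiplicity = 2, geometric multiplicity = 2

Determining the block sizes for each eigenvalue:
  λ = -1: 2 blocks summing to 3 forces exactly one block of size 2 and the rest size 1 → block sizes [2, 1]
  λ = 5: gm = am = 2, so every block has size 1 → block sizes [1, 1]

Assembling the blocks gives a Jordan form
J =
  [-1,  1,  0, 0, 0]
  [ 0, -1,  0, 0, 0]
  [ 0,  0, -1, 0, 0]
  [ 0,  0,  0, 5, 0]
  [ 0,  0,  0, 0, 5]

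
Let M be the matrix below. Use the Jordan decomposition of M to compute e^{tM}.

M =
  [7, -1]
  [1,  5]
e^{tM} =
  [t*exp(6*t) + exp(6*t), -t*exp(6*t)]
  [t*exp(6*t), -t*exp(6*t) + exp(6*t)]

Strategy: write M = P · J · P⁻¹ where J is a Jordan canonical form, so e^{tM} = P · e^{tJ} · P⁻¹, and e^{tJ} can be computed block-by-block.

M has Jordan form
J =
  [6, 1]
  [0, 6]
(up to reordering of blocks).

Per-block formulas:
  For a 2×2 Jordan block J_2(6): exp(t · J_2(6)) = e^(6t)·(I + t·N), where N is the 2×2 nilpotent shift.

After assembling e^{tJ} and conjugating by P, we get:

e^{tM} =
  [t*exp(6*t) + exp(6*t), -t*exp(6*t)]
  [t*exp(6*t), -t*exp(6*t) + exp(6*t)]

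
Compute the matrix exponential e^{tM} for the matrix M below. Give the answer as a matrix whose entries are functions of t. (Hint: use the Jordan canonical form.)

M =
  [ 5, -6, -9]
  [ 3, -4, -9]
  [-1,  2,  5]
e^{tM} =
  [3*t*exp(2*t) + exp(2*t), -6*t*exp(2*t), -9*t*exp(2*t)]
  [3*t*exp(2*t), -6*t*exp(2*t) + exp(2*t), -9*t*exp(2*t)]
  [-t*exp(2*t), 2*t*exp(2*t), 3*t*exp(2*t) + exp(2*t)]

Strategy: write M = P · J · P⁻¹ where J is a Jordan canonical form, so e^{tM} = P · e^{tJ} · P⁻¹, and e^{tJ} can be computed block-by-block.

M has Jordan form
J =
  [2, 1, 0]
  [0, 2, 0]
  [0, 0, 2]
(up to reordering of blocks).

Per-block formulas:
  For a 2×2 Jordan block J_2(2): exp(t · J_2(2)) = e^(2t)·(I + t·N), where N is the 2×2 nilpotent shift.
  For a 1×1 block at λ = 2: exp(t · [2]) = [e^(2t)].

After assembling e^{tJ} and conjugating by P, we get:

e^{tM} =
  [3*t*exp(2*t) + exp(2*t), -6*t*exp(2*t), -9*t*exp(2*t)]
  [3*t*exp(2*t), -6*t*exp(2*t) + exp(2*t), -9*t*exp(2*t)]
  [-t*exp(2*t), 2*t*exp(2*t), 3*t*exp(2*t) + exp(2*t)]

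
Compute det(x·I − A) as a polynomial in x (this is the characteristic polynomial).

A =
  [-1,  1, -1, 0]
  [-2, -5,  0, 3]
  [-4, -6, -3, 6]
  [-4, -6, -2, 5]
x^4 + 4*x^3 + 6*x^2 + 4*x + 1

Expanding det(x·I − A) (e.g. by cofactor expansion or by noting that A is similar to its Jordan form J, which has the same characteristic polynomial as A) gives
  χ_A(x) = x^4 + 4*x^3 + 6*x^2 + 4*x + 1
which factors as (x + 1)^4. The eigenvalues (with algebraic multiplicities) are λ = -1 with multiplicity 4.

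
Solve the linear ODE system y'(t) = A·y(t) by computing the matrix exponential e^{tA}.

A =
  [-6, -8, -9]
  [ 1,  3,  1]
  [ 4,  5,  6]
e^{tA} =
  [5*t^2*exp(t)/2 - 7*t*exp(t) + exp(t), -5*t^2*exp(t)/2 - 8*t*exp(t), 5*t^2*exp(t) - 9*t*exp(t)]
  [-t^2*exp(t)/2 + t*exp(t), t^2*exp(t)/2 + 2*t*exp(t) + exp(t), -t^2*exp(t) + t*exp(t)]
  [-3*t^2*exp(t)/2 + 4*t*exp(t), 3*t^2*exp(t)/2 + 5*t*exp(t), -3*t^2*exp(t) + 5*t*exp(t) + exp(t)]

Strategy: write A = P · J · P⁻¹ where J is a Jordan canonical form, so e^{tA} = P · e^{tJ} · P⁻¹, and e^{tJ} can be computed block-by-block.

A has Jordan form
J =
  [1, 1, 0]
  [0, 1, 1]
  [0, 0, 1]
(up to reordering of blocks).

Per-block formulas:
  For a 3×3 Jordan block J_3(1): exp(t · J_3(1)) = e^(1t)·(I + t·N + (t^2/2)·N^2), where N is the 3×3 nilpotent shift.

After assembling e^{tJ} and conjugating by P, we get:

e^{tA} =
  [5*t^2*exp(t)/2 - 7*t*exp(t) + exp(t), -5*t^2*exp(t)/2 - 8*t*exp(t), 5*t^2*exp(t) - 9*t*exp(t)]
  [-t^2*exp(t)/2 + t*exp(t), t^2*exp(t)/2 + 2*t*exp(t) + exp(t), -t^2*exp(t) + t*exp(t)]
  [-3*t^2*exp(t)/2 + 4*t*exp(t), 3*t^2*exp(t)/2 + 5*t*exp(t), -3*t^2*exp(t) + 5*t*exp(t) + exp(t)]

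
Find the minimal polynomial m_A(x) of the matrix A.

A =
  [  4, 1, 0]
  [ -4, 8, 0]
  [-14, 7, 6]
x^2 - 12*x + 36

The characteristic polynomial is χ_A(x) = (x - 6)^3, so the eigenvalues are known. The minimal polynomial is
  m_A(x) = Π_λ (x − λ)^{k_λ}
where k_λ is the size of the *largest* Jordan block for λ (equivalently, the smallest k with (A − λI)^k v = 0 for every generalised eigenvector v of λ).

  λ = 6: largest Jordan block has size 2, contributing (x − 6)^2

So m_A(x) = (x - 6)^2 = x^2 - 12*x + 36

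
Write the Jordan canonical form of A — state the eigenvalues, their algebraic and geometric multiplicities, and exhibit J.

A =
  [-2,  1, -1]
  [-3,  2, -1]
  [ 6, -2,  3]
J_2(1) ⊕ J_1(1)

The characteristic polynomial is
  det(x·I − A) = x^3 - 3*x^2 + 3*x - 1 = (x - 1)^3

Eigenvalues and multiplicities (the geometric multiplicity of λ is n − rank(A − λI), which equals the number of Jordan blocks for λ):
  λ = 1: algebraic multiplicity = 3, geometric multiplicity = 2

Determining the block sizes for each eigenvalue:
  λ = 1: 2 blocks summing to 3 forces exactly one block of size 2 and the rest size 1 → block sizes [2, 1]

Assembling the blocks gives a Jordan form
J =
  [1, 1, 0]
  [0, 1, 0]
  [0, 0, 1]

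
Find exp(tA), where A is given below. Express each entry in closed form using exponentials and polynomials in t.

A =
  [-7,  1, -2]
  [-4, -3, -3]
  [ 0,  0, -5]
e^{tA} =
  [-2*t*exp(-5*t) + exp(-5*t), t*exp(-5*t), t^2*exp(-5*t)/2 - 2*t*exp(-5*t)]
  [-4*t*exp(-5*t), 2*t*exp(-5*t) + exp(-5*t), t^2*exp(-5*t) - 3*t*exp(-5*t)]
  [0, 0, exp(-5*t)]

Strategy: write A = P · J · P⁻¹ where J is a Jordan canonical form, so e^{tA} = P · e^{tJ} · P⁻¹, and e^{tJ} can be computed block-by-block.

A has Jordan form
J =
  [-5,  1,  0]
  [ 0, -5,  1]
  [ 0,  0, -5]
(up to reordering of blocks).

Per-block formulas:
  For a 3×3 Jordan block J_3(-5): exp(t · J_3(-5)) = e^(-5t)·(I + t·N + (t^2/2)·N^2), where N is the 3×3 nilpotent shift.

After assembling e^{tJ} and conjugating by P, we get:

e^{tA} =
  [-2*t*exp(-5*t) + exp(-5*t), t*exp(-5*t), t^2*exp(-5*t)/2 - 2*t*exp(-5*t)]
  [-4*t*exp(-5*t), 2*t*exp(-5*t) + exp(-5*t), t^2*exp(-5*t) - 3*t*exp(-5*t)]
  [0, 0, exp(-5*t)]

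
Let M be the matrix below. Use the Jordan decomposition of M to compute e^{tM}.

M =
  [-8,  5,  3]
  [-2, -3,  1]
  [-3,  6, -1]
e^{tM} =
  [-3*t^2*exp(-4*t)/2 - 4*t*exp(-4*t) + exp(-4*t), 3*t^2*exp(-4*t)/2 + 5*t*exp(-4*t), t^2*exp(-4*t) + 3*t*exp(-4*t)]
  [3*t^2*exp(-4*t)/2 - 2*t*exp(-4*t), -3*t^2*exp(-4*t)/2 + t*exp(-4*t) + exp(-4*t), -t^2*exp(-4*t) + t*exp(-4*t)]
  [-9*t^2*exp(-4*t)/2 - 3*t*exp(-4*t), 9*t^2*exp(-4*t)/2 + 6*t*exp(-4*t), 3*t^2*exp(-4*t) + 3*t*exp(-4*t) + exp(-4*t)]

Strategy: write M = P · J · P⁻¹ where J is a Jordan canonical form, so e^{tM} = P · e^{tJ} · P⁻¹, and e^{tJ} can be computed block-by-block.

M has Jordan form
J =
  [-4,  1,  0]
  [ 0, -4,  1]
  [ 0,  0, -4]
(up to reordering of blocks).

Per-block formulas:
  For a 3×3 Jordan block J_3(-4): exp(t · J_3(-4)) = e^(-4t)·(I + t·N + (t^2/2)·N^2), where N is the 3×3 nilpotent shift.

After assembling e^{tJ} and conjugating by P, we get:

e^{tM} =
  [-3*t^2*exp(-4*t)/2 - 4*t*exp(-4*t) + exp(-4*t), 3*t^2*exp(-4*t)/2 + 5*t*exp(-4*t), t^2*exp(-4*t) + 3*t*exp(-4*t)]
  [3*t^2*exp(-4*t)/2 - 2*t*exp(-4*t), -3*t^2*exp(-4*t)/2 + t*exp(-4*t) + exp(-4*t), -t^2*exp(-4*t) + t*exp(-4*t)]
  [-9*t^2*exp(-4*t)/2 - 3*t*exp(-4*t), 9*t^2*exp(-4*t)/2 + 6*t*exp(-4*t), 3*t^2*exp(-4*t) + 3*t*exp(-4*t) + exp(-4*t)]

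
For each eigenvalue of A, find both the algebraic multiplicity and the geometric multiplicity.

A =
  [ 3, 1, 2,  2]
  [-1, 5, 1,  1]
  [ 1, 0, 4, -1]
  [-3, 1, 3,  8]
λ = 5: alg = 4, geom = 2

Step 1 — factor the characteristic polynomial to read off the algebraic multiplicities:
  χ_A(x) = (x - 5)^4

Step 2 — compute geometric multiplicities via the rank-nullity identity g(λ) = n − rank(A − λI):
  rank(A − (5)·I) = 2, so dim ker(A − (5)·I) = n − 2 = 2

Summary:
  λ = 5: algebraic multiplicity = 4, geometric multiplicity = 2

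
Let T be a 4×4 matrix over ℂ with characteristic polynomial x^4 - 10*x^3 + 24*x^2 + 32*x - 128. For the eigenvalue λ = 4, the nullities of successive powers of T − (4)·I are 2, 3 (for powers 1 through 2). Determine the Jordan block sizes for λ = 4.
Block sizes for λ = 4: [2, 1]

From the dimensions of kernels of powers, the number of Jordan blocks of size at least j is d_j − d_{j−1} where d_j = dim ker(N^j) (with d_0 = 0). Computing the differences gives [2, 1].
The number of blocks of size exactly k is (#blocks of size ≥ k) − (#blocks of size ≥ k + 1), so the partition is: 1 block(s) of size 1, 1 block(s) of size 2.
In nonincreasing order the block sizes are [2, 1].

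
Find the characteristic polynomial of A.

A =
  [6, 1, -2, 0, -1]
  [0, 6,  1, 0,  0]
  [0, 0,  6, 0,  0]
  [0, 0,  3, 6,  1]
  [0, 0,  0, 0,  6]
x^5 - 30*x^4 + 360*x^3 - 2160*x^2 + 6480*x - 7776

Expanding det(x·I − A) (e.g. by cofactor expansion or by noting that A is similar to its Jordan form J, which has the same characteristic polynomial as A) gives
  χ_A(x) = x^5 - 30*x^4 + 360*x^3 - 2160*x^2 + 6480*x - 7776
which factors as (x - 6)^5. The eigenvalues (with algebraic multiplicities) are λ = 6 with multiplicity 5.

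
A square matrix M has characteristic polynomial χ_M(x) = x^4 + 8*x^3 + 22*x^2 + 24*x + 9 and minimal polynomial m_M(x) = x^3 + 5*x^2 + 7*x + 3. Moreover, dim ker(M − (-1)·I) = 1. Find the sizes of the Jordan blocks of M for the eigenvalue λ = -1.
Block sizes for λ = -1: [2]

Step 1 — from the characteristic polynomial, algebraic multiplicity of λ = -1 is 2. From dim ker(M − (-1)·I) = 1, there are exactly 1 Jordan blocks for λ = -1.
Step 2 — from the minimal polynomial, the factor (x + 1)^2 tells us the largest block for λ = -1 has size 2.
Step 3 — with total size 2, 1 blocks, and largest block 2, the block sizes (in nonincreasing order) are [2].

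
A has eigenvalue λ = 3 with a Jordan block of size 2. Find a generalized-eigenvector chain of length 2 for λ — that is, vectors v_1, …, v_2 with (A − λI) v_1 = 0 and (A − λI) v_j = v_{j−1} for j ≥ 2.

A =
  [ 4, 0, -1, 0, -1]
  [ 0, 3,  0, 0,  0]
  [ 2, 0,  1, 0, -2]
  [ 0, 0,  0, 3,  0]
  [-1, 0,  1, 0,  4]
A Jordan chain for λ = 3 of length 2:
v_1 = (1, 0, 2, 0, -1)ᵀ
v_2 = (1, 0, 0, 0, 0)ᵀ

Let N = A − (3)·I. We want v_2 with N^2 v_2 = 0 but N^1 v_2 ≠ 0; then v_{j-1} := N · v_j for j = 2, …, 2.

Pick v_2 = (1, 0, 0, 0, 0)ᵀ.
Then v_1 = N · v_2 = (1, 0, 2, 0, -1)ᵀ.

Sanity check: (A − (3)·I) v_1 = (0, 0, 0, 0, 0)ᵀ = 0. ✓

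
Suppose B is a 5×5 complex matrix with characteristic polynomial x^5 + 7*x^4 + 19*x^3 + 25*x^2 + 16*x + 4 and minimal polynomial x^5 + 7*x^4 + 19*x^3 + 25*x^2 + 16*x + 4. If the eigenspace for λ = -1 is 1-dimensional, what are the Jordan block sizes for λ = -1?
Block sizes for λ = -1: [3]

Step 1 — from the characteristic polynomial, algebraic multiplicity of λ = -1 is 3. From dim ker(B − (-1)·I) = 1, there are exactly 1 Jordan blocks for λ = -1.
Step 2 — from the minimal polynomial, the factor (x + 1)^3 tells us the largest block for λ = -1 has size 3.
Step 3 — with total size 3, 1 blocks, and largest block 3, the block sizes (in nonincreasing order) are [3].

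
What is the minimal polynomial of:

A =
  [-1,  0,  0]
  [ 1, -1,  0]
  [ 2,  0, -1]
x^2 + 2*x + 1

The characteristic polynomial is χ_A(x) = (x + 1)^3, so the eigenvalues are known. The minimal polynomial is
  m_A(x) = Π_λ (x − λ)^{k_λ}
where k_λ is the size of the *largest* Jordan block for λ (equivalently, the smallest k with (A − λI)^k v = 0 for every generalised eigenvector v of λ).

  λ = -1: largest Jordan block has size 2, contributing (x + 1)^2

So m_A(x) = (x + 1)^2 = x^2 + 2*x + 1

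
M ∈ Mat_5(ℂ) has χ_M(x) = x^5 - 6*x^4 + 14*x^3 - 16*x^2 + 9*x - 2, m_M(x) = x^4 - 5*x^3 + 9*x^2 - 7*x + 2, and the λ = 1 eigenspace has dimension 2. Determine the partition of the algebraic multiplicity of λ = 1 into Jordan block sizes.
Block sizes for λ = 1: [3, 1]

Step 1 — from the characteristic polynomial, algebraic multiplicity of λ = 1 is 4. From dim ker(M − (1)·I) = 2, there are exactly 2 Jordan blocks for λ = 1.
Step 2 — from the minimal polynomial, the factor (x − 1)^3 tells us the largest block for λ = 1 has size 3.
Step 3 — with total size 4, 2 blocks, and largest block 3, the block sizes (in nonincreasing order) are [3, 1].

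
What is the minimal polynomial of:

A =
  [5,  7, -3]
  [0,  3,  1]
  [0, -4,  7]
x^3 - 15*x^2 + 75*x - 125

The characteristic polynomial is χ_A(x) = (x - 5)^3, so the eigenvalues are known. The minimal polynomial is
  m_A(x) = Π_λ (x − λ)^{k_λ}
where k_λ is the size of the *largest* Jordan block for λ (equivalently, the smallest k with (A − λI)^k v = 0 for every generalised eigenvector v of λ).

  λ = 5: largest Jordan block has size 3, contributing (x − 5)^3

So m_A(x) = (x - 5)^3 = x^3 - 15*x^2 + 75*x - 125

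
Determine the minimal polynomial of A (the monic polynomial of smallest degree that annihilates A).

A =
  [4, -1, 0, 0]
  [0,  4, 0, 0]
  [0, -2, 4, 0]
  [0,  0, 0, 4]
x^2 - 8*x + 16

The characteristic polynomial is χ_A(x) = (x - 4)^4, so the eigenvalues are known. The minimal polynomial is
  m_A(x) = Π_λ (x − λ)^{k_λ}
where k_λ is the size of the *largest* Jordan block for λ (equivalently, the smallest k with (A − λI)^k v = 0 for every generalised eigenvector v of λ).

  λ = 4: largest Jordan block has size 2, contributing (x − 4)^2

So m_A(x) = (x - 4)^2 = x^2 - 8*x + 16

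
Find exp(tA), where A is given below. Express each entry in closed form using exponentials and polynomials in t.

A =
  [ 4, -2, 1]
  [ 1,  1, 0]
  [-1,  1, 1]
e^{tA} =
  [t^2*exp(2*t)/2 + 2*t*exp(2*t) + exp(2*t), -t^2*exp(2*t)/2 - 2*t*exp(2*t), t^2*exp(2*t)/2 + t*exp(2*t)]
  [t^2*exp(2*t)/2 + t*exp(2*t), -t^2*exp(2*t)/2 - t*exp(2*t) + exp(2*t), t^2*exp(2*t)/2]
  [-t*exp(2*t), t*exp(2*t), -t*exp(2*t) + exp(2*t)]

Strategy: write A = P · J · P⁻¹ where J is a Jordan canonical form, so e^{tA} = P · e^{tJ} · P⁻¹, and e^{tJ} can be computed block-by-block.

A has Jordan form
J =
  [2, 1, 0]
  [0, 2, 1]
  [0, 0, 2]
(up to reordering of blocks).

Per-block formulas:
  For a 3×3 Jordan block J_3(2): exp(t · J_3(2)) = e^(2t)·(I + t·N + (t^2/2)·N^2), where N is the 3×3 nilpotent shift.

After assembling e^{tJ} and conjugating by P, we get:

e^{tA} =
  [t^2*exp(2*t)/2 + 2*t*exp(2*t) + exp(2*t), -t^2*exp(2*t)/2 - 2*t*exp(2*t), t^2*exp(2*t)/2 + t*exp(2*t)]
  [t^2*exp(2*t)/2 + t*exp(2*t), -t^2*exp(2*t)/2 - t*exp(2*t) + exp(2*t), t^2*exp(2*t)/2]
  [-t*exp(2*t), t*exp(2*t), -t*exp(2*t) + exp(2*t)]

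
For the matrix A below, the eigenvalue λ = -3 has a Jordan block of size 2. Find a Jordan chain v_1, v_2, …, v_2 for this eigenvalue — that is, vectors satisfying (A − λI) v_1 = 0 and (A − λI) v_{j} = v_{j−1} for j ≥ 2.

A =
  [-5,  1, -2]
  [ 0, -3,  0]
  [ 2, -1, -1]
A Jordan chain for λ = -3 of length 2:
v_1 = (-2, 0, 2)ᵀ
v_2 = (1, 0, 0)ᵀ

Let N = A − (-3)·I. We want v_2 with N^2 v_2 = 0 but N^1 v_2 ≠ 0; then v_{j-1} := N · v_j for j = 2, …, 2.

Pick v_2 = (1, 0, 0)ᵀ.
Then v_1 = N · v_2 = (-2, 0, 2)ᵀ.

Sanity check: (A − (-3)·I) v_1 = (0, 0, 0)ᵀ = 0. ✓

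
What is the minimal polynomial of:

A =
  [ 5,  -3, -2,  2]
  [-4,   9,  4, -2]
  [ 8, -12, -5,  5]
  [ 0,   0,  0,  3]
x^2 - 6*x + 9

The characteristic polynomial is χ_A(x) = (x - 3)^4, so the eigenvalues are known. The minimal polynomial is
  m_A(x) = Π_λ (x − λ)^{k_λ}
where k_λ is the size of the *largest* Jordan block for λ (equivalently, the smallest k with (A − λI)^k v = 0 for every generalised eigenvector v of λ).

  λ = 3: largest Jordan block has size 2, contributing (x − 3)^2

So m_A(x) = (x - 3)^2 = x^2 - 6*x + 9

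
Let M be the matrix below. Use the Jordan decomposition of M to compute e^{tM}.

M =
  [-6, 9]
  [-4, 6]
e^{tM} =
  [1 - 6*t, 9*t]
  [-4*t, 6*t + 1]

Strategy: write M = P · J · P⁻¹ where J is a Jordan canonical form, so e^{tM} = P · e^{tJ} · P⁻¹, and e^{tJ} can be computed block-by-block.

M has Jordan form
J =
  [0, 1]
  [0, 0]
(up to reordering of blocks).

Per-block formulas:
  For a 2×2 Jordan block J_2(0): exp(t · J_2(0)) = e^(0t)·(I + t·N), where N is the 2×2 nilpotent shift.

After assembling e^{tJ} and conjugating by P, we get:

e^{tM} =
  [1 - 6*t, 9*t]
  [-4*t, 6*t + 1]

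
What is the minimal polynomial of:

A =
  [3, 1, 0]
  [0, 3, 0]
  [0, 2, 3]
x^2 - 6*x + 9

The characteristic polynomial is χ_A(x) = (x - 3)^3, so the eigenvalues are known. The minimal polynomial is
  m_A(x) = Π_λ (x − λ)^{k_λ}
where k_λ is the size of the *largest* Jordan block for λ (equivalently, the smallest k with (A − λI)^k v = 0 for every generalised eigenvector v of λ).

  λ = 3: largest Jordan block has size 2, contributing (x − 3)^2

So m_A(x) = (x - 3)^2 = x^2 - 6*x + 9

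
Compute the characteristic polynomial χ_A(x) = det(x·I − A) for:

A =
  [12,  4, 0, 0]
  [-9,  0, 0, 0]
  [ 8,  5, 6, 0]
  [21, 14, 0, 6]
x^4 - 24*x^3 + 216*x^2 - 864*x + 1296

Expanding det(x·I − A) (e.g. by cofactor expansion or by noting that A is similar to its Jordan form J, which has the same characteristic polynomial as A) gives
  χ_A(x) = x^4 - 24*x^3 + 216*x^2 - 864*x + 1296
which factors as (x - 6)^4. The eigenvalues (with algebraic multiplicities) are λ = 6 with multiplicity 4.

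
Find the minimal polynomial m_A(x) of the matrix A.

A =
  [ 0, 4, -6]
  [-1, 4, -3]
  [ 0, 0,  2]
x^2 - 4*x + 4

The characteristic polynomial is χ_A(x) = (x - 2)^3, so the eigenvalues are known. The minimal polynomial is
  m_A(x) = Π_λ (x − λ)^{k_λ}
where k_λ is the size of the *largest* Jordan block for λ (equivalently, the smallest k with (A − λI)^k v = 0 for every generalised eigenvector v of λ).

  λ = 2: largest Jordan block has size 2, contributing (x − 2)^2

So m_A(x) = (x - 2)^2 = x^2 - 4*x + 4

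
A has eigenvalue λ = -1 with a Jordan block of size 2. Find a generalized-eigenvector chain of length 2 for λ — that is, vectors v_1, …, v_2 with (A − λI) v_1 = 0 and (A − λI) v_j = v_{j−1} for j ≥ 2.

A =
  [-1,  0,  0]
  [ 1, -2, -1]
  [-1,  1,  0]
A Jordan chain for λ = -1 of length 2:
v_1 = (0, 1, -1)ᵀ
v_2 = (1, 0, 0)ᵀ

Let N = A − (-1)·I. We want v_2 with N^2 v_2 = 0 but N^1 v_2 ≠ 0; then v_{j-1} := N · v_j for j = 2, …, 2.

Pick v_2 = (1, 0, 0)ᵀ.
Then v_1 = N · v_2 = (0, 1, -1)ᵀ.

Sanity check: (A − (-1)·I) v_1 = (0, 0, 0)ᵀ = 0. ✓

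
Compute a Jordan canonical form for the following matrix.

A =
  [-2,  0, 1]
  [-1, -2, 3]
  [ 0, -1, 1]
J_3(-1)

The characteristic polynomial is
  det(x·I − A) = x^3 + 3*x^2 + 3*x + 1 = (x + 1)^3

Eigenvalues and multiplicities (the geometric multiplicity of λ is n − rank(A − λI), which equals the number of Jordan blocks for λ):
  λ = -1: algebraic multiplicity = 3, geometric multiplicity = 1

Determining the block sizes for each eigenvalue:
  λ = -1: one block (gm = 1), so the single block has size am = 3 → block sizes [3]

Assembling the blocks gives a Jordan form
J =
  [-1,  1,  0]
  [ 0, -1,  1]
  [ 0,  0, -1]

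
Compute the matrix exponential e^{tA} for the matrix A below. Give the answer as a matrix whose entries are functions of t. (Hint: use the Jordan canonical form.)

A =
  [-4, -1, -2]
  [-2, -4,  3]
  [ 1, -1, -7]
e^{tA} =
  [t^2*exp(-5*t)/2 + t*exp(-5*t) + exp(-5*t), -t*exp(-5*t), -t^2*exp(-5*t)/2 - 2*t*exp(-5*t)]
  [-t^2*exp(-5*t)/2 - 2*t*exp(-5*t), t*exp(-5*t) + exp(-5*t), t^2*exp(-5*t)/2 + 3*t*exp(-5*t)]
  [t^2*exp(-5*t)/2 + t*exp(-5*t), -t*exp(-5*t), -t^2*exp(-5*t)/2 - 2*t*exp(-5*t) + exp(-5*t)]

Strategy: write A = P · J · P⁻¹ where J is a Jordan canonical form, so e^{tA} = P · e^{tJ} · P⁻¹, and e^{tJ} can be computed block-by-block.

A has Jordan form
J =
  [-5,  1,  0]
  [ 0, -5,  1]
  [ 0,  0, -5]
(up to reordering of blocks).

Per-block formulas:
  For a 3×3 Jordan block J_3(-5): exp(t · J_3(-5)) = e^(-5t)·(I + t·N + (t^2/2)·N^2), where N is the 3×3 nilpotent shift.

After assembling e^{tJ} and conjugating by P, we get:

e^{tA} =
  [t^2*exp(-5*t)/2 + t*exp(-5*t) + exp(-5*t), -t*exp(-5*t), -t^2*exp(-5*t)/2 - 2*t*exp(-5*t)]
  [-t^2*exp(-5*t)/2 - 2*t*exp(-5*t), t*exp(-5*t) + exp(-5*t), t^2*exp(-5*t)/2 + 3*t*exp(-5*t)]
  [t^2*exp(-5*t)/2 + t*exp(-5*t), -t*exp(-5*t), -t^2*exp(-5*t)/2 - 2*t*exp(-5*t) + exp(-5*t)]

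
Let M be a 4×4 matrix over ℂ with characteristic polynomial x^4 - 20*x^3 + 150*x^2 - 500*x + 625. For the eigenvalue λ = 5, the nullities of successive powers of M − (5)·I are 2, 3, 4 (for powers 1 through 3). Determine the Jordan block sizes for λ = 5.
Block sizes for λ = 5: [3, 1]

From the dimensions of kernels of powers, the number of Jordan blocks of size at least j is d_j − d_{j−1} where d_j = dim ker(N^j) (with d_0 = 0). Computing the differences gives [2, 1, 1].
The number of blocks of size exactly k is (#blocks of size ≥ k) − (#blocks of size ≥ k + 1), so the partition is: 1 block(s) of size 1, 1 block(s) of size 3.
In nonincreasing order the block sizes are [3, 1].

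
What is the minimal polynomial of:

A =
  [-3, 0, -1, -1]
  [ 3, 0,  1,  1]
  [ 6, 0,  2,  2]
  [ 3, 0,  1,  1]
x^2

The characteristic polynomial is χ_A(x) = x^4, so the eigenvalues are known. The minimal polynomial is
  m_A(x) = Π_λ (x − λ)^{k_λ}
where k_λ is the size of the *largest* Jordan block for λ (equivalently, the smallest k with (A − λI)^k v = 0 for every generalised eigenvector v of λ).

  λ = 0: largest Jordan block has size 2, contributing (x − 0)^2

So m_A(x) = x^2 = x^2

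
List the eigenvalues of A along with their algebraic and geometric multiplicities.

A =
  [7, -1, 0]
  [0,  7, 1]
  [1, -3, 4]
λ = 6: alg = 3, geom = 1

Step 1 — factor the characteristic polynomial to read off the algebraic multiplicities:
  χ_A(x) = (x - 6)^3

Step 2 — compute geometric multiplicities via the rank-nullity identity g(λ) = n − rank(A − λI):
  rank(A − (6)·I) = 2, so dim ker(A − (6)·I) = n − 2 = 1

Summary:
  λ = 6: algebraic multiplicity = 3, geometric multiplicity = 1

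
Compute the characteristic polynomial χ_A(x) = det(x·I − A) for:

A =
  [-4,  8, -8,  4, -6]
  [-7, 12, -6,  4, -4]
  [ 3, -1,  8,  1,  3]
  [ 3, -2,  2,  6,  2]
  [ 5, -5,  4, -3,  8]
x^5 - 30*x^4 + 360*x^3 - 2160*x^2 + 6480*x - 7776

Expanding det(x·I − A) (e.g. by cofactor expansion or by noting that A is similar to its Jordan form J, which has the same characteristic polynomial as A) gives
  χ_A(x) = x^5 - 30*x^4 + 360*x^3 - 2160*x^2 + 6480*x - 7776
which factors as (x - 6)^5. The eigenvalues (with algebraic multiplicities) are λ = 6 with multiplicity 5.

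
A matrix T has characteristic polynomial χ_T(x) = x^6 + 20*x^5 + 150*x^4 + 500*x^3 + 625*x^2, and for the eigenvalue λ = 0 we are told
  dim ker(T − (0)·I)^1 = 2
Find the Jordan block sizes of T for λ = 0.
Block sizes for λ = 0: [1, 1]

From the dimensions of kernels of powers, the number of Jordan blocks of size at least j is d_j − d_{j−1} where d_j = dim ker(N^j) (with d_0 = 0). Computing the differences gives [2].
The number of blocks of size exactly k is (#blocks of size ≥ k) − (#blocks of size ≥ k + 1), so the partition is: 2 block(s) of size 1.
In nonincreasing order the block sizes are [1, 1].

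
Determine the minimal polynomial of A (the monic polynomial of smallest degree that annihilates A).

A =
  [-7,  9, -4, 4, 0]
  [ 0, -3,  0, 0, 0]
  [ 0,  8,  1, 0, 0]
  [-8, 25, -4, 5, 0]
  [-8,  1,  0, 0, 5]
x^4 - 22*x^2 - 24*x + 45

The characteristic polynomial is χ_A(x) = (x - 5)*(x - 1)^2*(x + 3)^2, so the eigenvalues are known. The minimal polynomial is
  m_A(x) = Π_λ (x − λ)^{k_λ}
where k_λ is the size of the *largest* Jordan block for λ (equivalently, the smallest k with (A − λI)^k v = 0 for every generalised eigenvector v of λ).

  λ = -3: largest Jordan block has size 2, contributing (x + 3)^2
  λ = 1: largest Jordan block has size 1, contributing (x − 1)
  λ = 5: largest Jordan block has size 1, contributing (x − 5)

So m_A(x) = (x - 5)*(x - 1)*(x + 3)^2 = x^4 - 22*x^2 - 24*x + 45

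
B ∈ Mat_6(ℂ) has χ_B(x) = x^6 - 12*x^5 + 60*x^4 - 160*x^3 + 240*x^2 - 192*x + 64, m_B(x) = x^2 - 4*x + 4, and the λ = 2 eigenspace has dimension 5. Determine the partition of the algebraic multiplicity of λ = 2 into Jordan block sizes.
Block sizes for λ = 2: [2, 1, 1, 1, 1]

Step 1 — from the characteristic polynomial, algebraic multiplicity of λ = 2 is 6. From dim ker(B − (2)·I) = 5, there are exactly 5 Jordan blocks for λ = 2.
Step 2 — from the minimal polynomial, the factor (x − 2)^2 tells us the largest block for λ = 2 has size 2.
Step 3 — with total size 6, 5 blocks, and largest block 2, the block sizes (in nonincreasing order) are [2, 1, 1, 1, 1].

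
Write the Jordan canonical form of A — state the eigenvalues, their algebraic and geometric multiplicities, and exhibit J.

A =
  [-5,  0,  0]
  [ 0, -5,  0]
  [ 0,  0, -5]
J_1(-5) ⊕ J_1(-5) ⊕ J_1(-5)

The characteristic polynomial is
  det(x·I − A) = x^3 + 15*x^2 + 75*x + 125 = (x + 5)^3

Eigenvalues and multiplicities (the geometric multiplicity of λ is n − rank(A − λI), which equals the number of Jordan blocks for λ):
  λ = -5: algebraic multiplicity = 3, geometric multiplicity = 3

Determining the block sizes for each eigenvalue:
  λ = -5: gm = am = 3, so every block has size 1 → block sizes [1, 1, 1]

Assembling the blocks gives a Jordan form
J =
  [-5,  0,  0]
  [ 0, -5,  0]
  [ 0,  0, -5]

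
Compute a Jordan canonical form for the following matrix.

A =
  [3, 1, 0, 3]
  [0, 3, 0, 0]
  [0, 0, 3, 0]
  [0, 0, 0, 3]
J_2(3) ⊕ J_1(3) ⊕ J_1(3)

The characteristic polynomial is
  det(x·I − A) = x^4 - 12*x^3 + 54*x^2 - 108*x + 81 = (x - 3)^4

Eigenvalues and multiplicities (the geometric multiplicity of λ is n − rank(A − λI), which equals the number of Jordan blocks for λ):
  λ = 3: algebraic multiplicity = 4, geometric multiplicity = 3

Determining the block sizes for each eigenvalue:
  λ = 3: 3 blocks summing to 4 forces exactly one block of size 2 and the rest size 1 → block sizes [2, 1, 1]

Assembling the blocks gives a Jordan form
J =
  [3, 1, 0, 0]
  [0, 3, 0, 0]
  [0, 0, 3, 0]
  [0, 0, 0, 3]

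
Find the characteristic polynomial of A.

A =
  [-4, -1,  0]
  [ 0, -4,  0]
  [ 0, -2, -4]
x^3 + 12*x^2 + 48*x + 64

Expanding det(x·I − A) (e.g. by cofactor expansion or by noting that A is similar to its Jordan form J, which has the same characteristic polynomial as A) gives
  χ_A(x) = x^3 + 12*x^2 + 48*x + 64
which factors as (x + 4)^3. The eigenvalues (with algebraic multiplicities) are λ = -4 with multiplicity 3.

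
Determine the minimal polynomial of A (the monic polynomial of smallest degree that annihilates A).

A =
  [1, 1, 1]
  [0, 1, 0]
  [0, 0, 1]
x^2 - 2*x + 1

The characteristic polynomial is χ_A(x) = (x - 1)^3, so the eigenvalues are known. The minimal polynomial is
  m_A(x) = Π_λ (x − λ)^{k_λ}
where k_λ is the size of the *largest* Jordan block for λ (equivalently, the smallest k with (A − λI)^k v = 0 for every generalised eigenvector v of λ).

  λ = 1: largest Jordan block has size 2, contributing (x − 1)^2

So m_A(x) = (x - 1)^2 = x^2 - 2*x + 1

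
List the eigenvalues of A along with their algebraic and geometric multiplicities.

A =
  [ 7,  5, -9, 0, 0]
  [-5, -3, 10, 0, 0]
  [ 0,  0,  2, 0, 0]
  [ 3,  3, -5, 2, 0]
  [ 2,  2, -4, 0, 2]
λ = 2: alg = 5, geom = 3

Step 1 — factor the characteristic polynomial to read off the algebraic multiplicities:
  χ_A(x) = (x - 2)^5

Step 2 — compute geometric multiplicities via the rank-nullity identity g(λ) = n − rank(A − λI):
  rank(A − (2)·I) = 2, so dim ker(A − (2)·I) = n − 2 = 3

Summary:
  λ = 2: algebraic multiplicity = 5, geometric multiplicity = 3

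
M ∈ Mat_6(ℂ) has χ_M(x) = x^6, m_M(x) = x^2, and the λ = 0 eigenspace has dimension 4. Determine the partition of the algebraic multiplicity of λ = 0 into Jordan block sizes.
Block sizes for λ = 0: [2, 2, 1, 1]

Step 1 — from the characteristic polynomial, algebraic multiplicity of λ = 0 is 6. From dim ker(M − (0)·I) = 4, there are exactly 4 Jordan blocks for λ = 0.
Step 2 — from the minimal polynomial, the factor (x − 0)^2 tells us the largest block for λ = 0 has size 2.
Step 3 — with total size 6, 4 blocks, and largest block 2, the block sizes (in nonincreasing order) are [2, 2, 1, 1].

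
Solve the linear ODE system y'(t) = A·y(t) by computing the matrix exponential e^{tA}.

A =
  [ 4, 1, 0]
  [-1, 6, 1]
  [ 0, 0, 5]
e^{tA} =
  [-t*exp(5*t) + exp(5*t), t*exp(5*t), t^2*exp(5*t)/2]
  [-t*exp(5*t), t*exp(5*t) + exp(5*t), t^2*exp(5*t)/2 + t*exp(5*t)]
  [0, 0, exp(5*t)]

Strategy: write A = P · J · P⁻¹ where J is a Jordan canonical form, so e^{tA} = P · e^{tJ} · P⁻¹, and e^{tJ} can be computed block-by-block.

A has Jordan form
J =
  [5, 1, 0]
  [0, 5, 1]
  [0, 0, 5]
(up to reordering of blocks).

Per-block formulas:
  For a 3×3 Jordan block J_3(5): exp(t · J_3(5)) = e^(5t)·(I + t·N + (t^2/2)·N^2), where N is the 3×3 nilpotent shift.

After assembling e^{tJ} and conjugating by P, we get:

e^{tA} =
  [-t*exp(5*t) + exp(5*t), t*exp(5*t), t^2*exp(5*t)/2]
  [-t*exp(5*t), t*exp(5*t) + exp(5*t), t^2*exp(5*t)/2 + t*exp(5*t)]
  [0, 0, exp(5*t)]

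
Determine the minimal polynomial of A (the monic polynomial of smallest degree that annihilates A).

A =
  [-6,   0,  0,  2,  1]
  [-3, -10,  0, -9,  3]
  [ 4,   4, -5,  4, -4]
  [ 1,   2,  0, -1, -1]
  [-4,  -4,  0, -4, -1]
x^2 + 9*x + 20

The characteristic polynomial is χ_A(x) = (x + 4)^2*(x + 5)^3, so the eigenvalues are known. The minimal polynomial is
  m_A(x) = Π_λ (x − λ)^{k_λ}
where k_λ is the size of the *largest* Jordan block for λ (equivalently, the smallest k with (A − λI)^k v = 0 for every generalised eigenvector v of λ).

  λ = -5: largest Jordan block has size 1, contributing (x + 5)
  λ = -4: largest Jordan block has size 1, contributing (x + 4)

So m_A(x) = (x + 4)*(x + 5) = x^2 + 9*x + 20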